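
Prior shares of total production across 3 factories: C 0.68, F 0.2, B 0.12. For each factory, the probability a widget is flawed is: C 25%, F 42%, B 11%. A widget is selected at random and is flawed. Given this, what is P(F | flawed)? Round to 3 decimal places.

Compute prior × likelihood for every hypothesis:
  C: 0.68 × 0.25 = 0.17
  F: 0.2 × 0.42 = 0.084
  B: 0.12 × 0.11 = 0.0132
Sum = 0.2672.
P(F | evidence) = 0.084 / 0.2672 ≈ 0.314.

0.314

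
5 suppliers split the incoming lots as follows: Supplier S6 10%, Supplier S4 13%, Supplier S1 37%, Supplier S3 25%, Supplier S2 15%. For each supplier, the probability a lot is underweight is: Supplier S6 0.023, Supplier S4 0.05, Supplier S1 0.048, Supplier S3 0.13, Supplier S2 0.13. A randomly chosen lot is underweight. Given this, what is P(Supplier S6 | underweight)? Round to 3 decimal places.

0.029

By Bayes' rule, posterior ∝ prior × likelihood:
  Supplier S6: 0.1 × 0.023 = 0.0023
  Supplier S4: 0.13 × 0.05 = 0.0065
  Supplier S1: 0.37 × 0.048 = 0.01776
  Supplier S3: 0.25 × 0.13 = 0.0325
  Supplier S2: 0.15 × 0.13 = 0.0195
Total = 0.07856.
P(Supplier S6 | evidence) = 0.0023 / 0.07856 ≈ 0.029.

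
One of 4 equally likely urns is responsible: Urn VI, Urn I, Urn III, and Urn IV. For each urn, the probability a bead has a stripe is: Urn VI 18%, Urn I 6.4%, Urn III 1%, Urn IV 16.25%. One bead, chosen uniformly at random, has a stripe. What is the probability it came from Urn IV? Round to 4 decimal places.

0.3902

Since the prior is uniform, the posterior is proportional to the likelihood:
  Urn VI: 0.18
  Urn I: 0.064
  Urn III: 0.01
  Urn IV: 0.1625
Sum = 0.4165.
P(Urn IV | evidence) = 0.1625 / 0.4165 ≈ 0.3902.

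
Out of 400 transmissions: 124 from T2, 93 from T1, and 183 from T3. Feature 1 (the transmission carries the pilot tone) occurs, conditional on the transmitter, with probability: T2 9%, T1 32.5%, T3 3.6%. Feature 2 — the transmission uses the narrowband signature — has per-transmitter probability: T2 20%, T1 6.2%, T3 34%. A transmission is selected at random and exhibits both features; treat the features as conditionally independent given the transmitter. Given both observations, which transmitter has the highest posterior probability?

By Bayes' rule, posterior ∝ prior × likelihood:
  T2: 0.31 × 0.09 × 0.2 = 0.00558
  T1: 0.2325 × 0.325 × 0.062 = 0.004684875
  T3: 0.4575 × 0.036 × 0.34 = 0.0055998
Sum = 0.015864675.
Largest term belongs to T3, so T3 is most probable.

T3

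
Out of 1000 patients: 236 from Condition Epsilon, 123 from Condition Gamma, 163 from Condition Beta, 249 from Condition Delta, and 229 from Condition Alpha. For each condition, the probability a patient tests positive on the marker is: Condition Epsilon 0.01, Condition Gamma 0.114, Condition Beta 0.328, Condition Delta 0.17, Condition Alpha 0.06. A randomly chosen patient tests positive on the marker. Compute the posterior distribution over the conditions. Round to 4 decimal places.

Unnormalized posteriors (prior × likelihood):
  Condition Epsilon: 0.236 × 0.01 = 0.00236
  Condition Gamma: 0.123 × 0.114 = 0.014022
  Condition Beta: 0.163 × 0.328 = 0.053464
  Condition Delta: 0.249 × 0.17 = 0.04233
  Condition Alpha: 0.229 × 0.06 = 0.01374
Normalizing constant = 0.125916.
P(Condition Epsilon | marker-positive) = 0.00236/0.125916 ≈ 0.0187
P(Condition Gamma | marker-positive) = 0.014022/0.125916 ≈ 0.1114
P(Condition Beta | marker-positive) = 0.053464/0.125916 ≈ 0.4246
P(Condition Delta | marker-positive) = 0.04233/0.125916 ≈ 0.3362
P(Condition Alpha | marker-positive) = 0.01374/0.125916 ≈ 0.1091

Condition Epsilon 0.0187, Condition Gamma 0.1114, Condition Beta 0.4246, Condition Delta 0.3362, Condition Alpha 0.1091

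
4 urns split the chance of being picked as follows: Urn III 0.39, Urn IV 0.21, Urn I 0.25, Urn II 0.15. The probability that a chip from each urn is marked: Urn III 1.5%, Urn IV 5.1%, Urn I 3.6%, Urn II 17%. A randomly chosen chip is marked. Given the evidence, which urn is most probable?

Urn II

Prior × likelihood for each hypothesis:
  Urn III: 0.39 × 0.015 = 0.00585
  Urn IV: 0.21 × 0.051 = 0.01071
  Urn I: 0.25 × 0.036 = 0.009
  Urn II: 0.15 × 0.17 = 0.0255
Total = 0.05106.
Largest term belongs to Urn II, so Urn II is most probable.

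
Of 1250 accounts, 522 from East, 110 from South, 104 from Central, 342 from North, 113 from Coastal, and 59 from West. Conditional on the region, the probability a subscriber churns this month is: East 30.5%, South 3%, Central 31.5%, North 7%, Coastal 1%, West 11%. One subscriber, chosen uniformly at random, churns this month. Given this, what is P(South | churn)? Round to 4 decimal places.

0.0145

Prior × likelihood for each hypothesis:
  East: 0.4176 × 0.305 = 0.127368
  South: 0.088 × 0.03 = 0.00264
  Central: 0.0832 × 0.315 = 0.026208
  North: 0.2736 × 0.07 = 0.019152
  Coastal: 0.0904 × 0.01 = 0.000904
  West: 0.0472 × 0.11 = 0.005192
Total = 0.181464.
P(South | evidence) = 0.00264 / 0.181464 ≈ 0.0145.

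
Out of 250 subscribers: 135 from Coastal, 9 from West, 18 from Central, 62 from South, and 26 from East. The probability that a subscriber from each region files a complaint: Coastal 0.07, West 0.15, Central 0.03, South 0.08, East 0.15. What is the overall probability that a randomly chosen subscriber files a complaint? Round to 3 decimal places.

Compute prior × likelihood for every hypothesis:
  Coastal: 0.54 × 0.07 = 0.0378
  West: 0.036 × 0.15 = 0.0054
  Central: 0.072 × 0.03 = 0.00216
  South: 0.248 × 0.08 = 0.01984
  East: 0.104 × 0.15 = 0.0156
P(complaint) = 0.0378 + 0.0054 + 0.00216 + 0.01984 + 0.0156 = 0.0808 → 0.081.

0.081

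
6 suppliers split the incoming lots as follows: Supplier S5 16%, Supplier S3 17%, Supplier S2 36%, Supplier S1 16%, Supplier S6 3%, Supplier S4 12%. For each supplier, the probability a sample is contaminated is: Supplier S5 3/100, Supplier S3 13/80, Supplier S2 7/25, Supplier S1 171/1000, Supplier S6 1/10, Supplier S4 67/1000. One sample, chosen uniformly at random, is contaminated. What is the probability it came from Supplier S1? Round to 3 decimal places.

Compute prior × likelihood for every hypothesis:
  Supplier S5: 0.16 × 0.03 = 0.0048
  Supplier S3: 0.17 × 0.1625 = 0.027625
  Supplier S2: 0.36 × 0.28 = 0.1008
  Supplier S1: 0.16 × 0.171 = 0.02736
  Supplier S6: 0.03 × 0.1 = 0.003
  Supplier S4: 0.12 × 0.067 = 0.00804
Normalizing constant = 0.171625.
P(Supplier S1 | evidence) = 0.02736 / 0.171625 ≈ 0.159.

0.159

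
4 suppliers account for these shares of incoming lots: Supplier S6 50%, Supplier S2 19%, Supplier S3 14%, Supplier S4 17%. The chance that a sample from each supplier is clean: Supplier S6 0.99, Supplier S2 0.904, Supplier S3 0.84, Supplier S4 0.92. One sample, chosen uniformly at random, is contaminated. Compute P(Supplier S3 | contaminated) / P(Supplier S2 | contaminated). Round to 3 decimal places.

1.228

Taking complements, P(contaminated | each) = Supplier S6 0.01, Supplier S2 0.096, Supplier S3 0.16, Supplier S4 0.08.
Prior × likelihood for each hypothesis:
  Supplier S6: 0.5 × 0.01 = 0.005
  Supplier S2: 0.19 × 0.096 = 0.01824
  Supplier S3: 0.14 × 0.16 = 0.0224
  Supplier S4: 0.17 × 0.08 = 0.0136
Normalizing constant = 0.05924.
The ratio is 0.0224 / 0.01824 (the normalizer cancels) = 1.228.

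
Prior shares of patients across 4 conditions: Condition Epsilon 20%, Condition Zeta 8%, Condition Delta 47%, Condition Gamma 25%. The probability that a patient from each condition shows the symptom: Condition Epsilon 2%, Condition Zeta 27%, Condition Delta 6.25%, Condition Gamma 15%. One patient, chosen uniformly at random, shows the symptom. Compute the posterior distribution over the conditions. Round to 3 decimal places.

Condition Epsilon 0.043, Condition Zeta 0.234, Condition Delta 0.318, Condition Gamma 0.406

Prior × likelihood for each hypothesis:
  Condition Epsilon: 0.2 × 0.02 = 0.004
  Condition Zeta: 0.08 × 0.27 = 0.0216
  Condition Delta: 0.47 × 0.0625 = 0.029375
  Condition Gamma: 0.25 × 0.15 = 0.0375
Sum = 0.092475.
P(Condition Epsilon | symptomatic) = 0.004/0.092475 ≈ 0.043
P(Condition Zeta | symptomatic) = 0.0216/0.092475 ≈ 0.234
P(Condition Delta | symptomatic) = 0.029375/0.092475 ≈ 0.318
P(Condition Gamma | symptomatic) = 0.0375/0.092475 ≈ 0.406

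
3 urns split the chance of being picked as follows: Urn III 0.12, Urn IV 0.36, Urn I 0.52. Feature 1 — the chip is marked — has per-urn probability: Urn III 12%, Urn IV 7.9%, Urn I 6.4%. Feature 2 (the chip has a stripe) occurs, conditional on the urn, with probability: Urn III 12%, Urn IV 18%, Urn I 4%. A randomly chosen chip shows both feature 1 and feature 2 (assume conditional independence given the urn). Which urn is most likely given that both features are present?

Urn IV

By Bayes' rule, posterior ∝ prior × likelihood:
  Urn III: 0.12 × 0.12 × 0.12 = 0.001728
  Urn IV: 0.36 × 0.079 × 0.18 = 0.0051192
  Urn I: 0.52 × 0.064 × 0.04 = 0.0013312
Total = 0.0081784.
Largest term belongs to Urn IV, so Urn IV is most probable.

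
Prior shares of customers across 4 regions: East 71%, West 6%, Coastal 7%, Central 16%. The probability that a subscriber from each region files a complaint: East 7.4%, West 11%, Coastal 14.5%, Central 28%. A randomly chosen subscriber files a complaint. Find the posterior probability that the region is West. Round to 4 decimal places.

Compute prior × likelihood for every hypothesis:
  East: 0.71 × 0.074 = 0.05254
  West: 0.06 × 0.11 = 0.0066
  Coastal: 0.07 × 0.145 = 0.01015
  Central: 0.16 × 0.28 = 0.0448
Sum = 0.11409.
P(West | evidence) = 0.0066 / 0.11409 ≈ 0.0578.

0.0578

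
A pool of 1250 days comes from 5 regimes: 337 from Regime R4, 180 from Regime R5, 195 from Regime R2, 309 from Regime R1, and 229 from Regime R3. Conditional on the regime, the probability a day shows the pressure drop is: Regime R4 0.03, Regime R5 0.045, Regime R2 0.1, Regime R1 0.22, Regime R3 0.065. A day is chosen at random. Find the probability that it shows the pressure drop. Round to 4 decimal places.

0.0965

Prior × likelihood for each hypothesis:
  Regime R4: 0.2696 × 0.03 = 0.008088
  Regime R5: 0.144 × 0.045 = 0.00648
  Regime R2: 0.156 × 0.1 = 0.0156
  Regime R1: 0.2472 × 0.22 = 0.054384
  Regime R3: 0.1832 × 0.065 = 0.011908
P(drop) = 0.008088 + 0.00648 + 0.0156 + 0.054384 + 0.011908 = 0.09646 → 0.0965.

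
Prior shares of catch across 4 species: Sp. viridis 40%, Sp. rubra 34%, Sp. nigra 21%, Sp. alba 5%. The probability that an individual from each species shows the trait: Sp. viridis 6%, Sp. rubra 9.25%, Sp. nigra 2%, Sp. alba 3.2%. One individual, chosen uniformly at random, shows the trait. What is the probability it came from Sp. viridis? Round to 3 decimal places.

By Bayes' rule, posterior ∝ prior × likelihood:
  Sp. viridis: 0.4 × 0.06 = 0.024
  Sp. rubra: 0.34 × 0.0925 = 0.03145
  Sp. nigra: 0.21 × 0.02 = 0.0042
  Sp. alba: 0.05 × 0.032 = 0.0016
Sum = 0.06125.
P(Sp. viridis | evidence) = 0.024 / 0.06125 ≈ 0.392.

0.392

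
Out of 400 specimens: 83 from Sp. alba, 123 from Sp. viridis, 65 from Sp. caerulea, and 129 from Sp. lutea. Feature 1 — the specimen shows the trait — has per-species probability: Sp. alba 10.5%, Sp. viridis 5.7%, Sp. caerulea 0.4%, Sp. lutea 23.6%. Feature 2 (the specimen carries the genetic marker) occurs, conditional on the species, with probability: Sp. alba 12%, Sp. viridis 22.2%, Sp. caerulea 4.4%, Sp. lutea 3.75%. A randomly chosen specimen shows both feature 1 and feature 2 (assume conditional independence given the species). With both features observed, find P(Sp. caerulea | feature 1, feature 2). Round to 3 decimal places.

0.003

Unnormalized posteriors (prior × likelihood):
  Sp. alba: 0.2075 × 0.105 × 0.12 = 0.0026145
  Sp. viridis: 0.3075 × 0.057 × 0.222 = 0.003891105
  Sp. caerulea: 0.1625 × 0.004 × 0.044 = 0.0000286
  Sp. lutea: 0.3225 × 0.236 × 0.0375 = 0.002854125
Total = 0.00938833.
P(Sp. caerulea | evidence) = 0.0000286 / 0.00938833 ≈ 0.003.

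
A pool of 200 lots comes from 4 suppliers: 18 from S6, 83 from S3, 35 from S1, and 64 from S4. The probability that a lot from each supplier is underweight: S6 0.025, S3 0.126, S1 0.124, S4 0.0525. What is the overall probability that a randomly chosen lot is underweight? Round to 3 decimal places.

By Bayes' rule, posterior ∝ prior × likelihood:
  S6: 0.09 × 0.025 = 0.00225
  S3: 0.415 × 0.126 = 0.05229
  S1: 0.175 × 0.124 = 0.0217
  S4: 0.32 × 0.0525 = 0.0168
P(underweight) = 0.00225 + 0.05229 + 0.0217 + 0.0168 = 0.09304 → 0.093.

0.093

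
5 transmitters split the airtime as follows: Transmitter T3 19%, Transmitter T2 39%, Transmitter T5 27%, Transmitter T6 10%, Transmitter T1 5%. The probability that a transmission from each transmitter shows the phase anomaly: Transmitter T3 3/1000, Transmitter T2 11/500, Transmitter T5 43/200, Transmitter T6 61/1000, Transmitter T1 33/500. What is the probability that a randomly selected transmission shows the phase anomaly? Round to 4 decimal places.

0.0766

Compute prior × likelihood for every hypothesis:
  Transmitter T3: 0.19 × 0.003 = 0.00057
  Transmitter T2: 0.39 × 0.022 = 0.00858
  Transmitter T5: 0.27 × 0.215 = 0.05805
  Transmitter T6: 0.1 × 0.061 = 0.0061
  Transmitter T1: 0.05 × 0.066 = 0.0033
P(anomaly) = 0.00057 + 0.00858 + 0.05805 + 0.0061 + 0.0033 = 0.0766 → 0.0766.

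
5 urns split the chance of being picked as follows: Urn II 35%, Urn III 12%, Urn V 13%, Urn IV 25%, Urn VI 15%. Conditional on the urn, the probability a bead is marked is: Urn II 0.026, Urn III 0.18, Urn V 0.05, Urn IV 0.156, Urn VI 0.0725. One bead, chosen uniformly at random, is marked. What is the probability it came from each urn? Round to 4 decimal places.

Unnormalized posteriors (prior × likelihood):
  Urn II: 0.35 × 0.026 = 0.0091
  Urn III: 0.12 × 0.18 = 0.0216
  Urn V: 0.13 × 0.05 = 0.0065
  Urn IV: 0.25 × 0.156 = 0.039
  Urn VI: 0.15 × 0.0725 = 0.010875
Total = 0.087075.
P(Urn II | marked) = 0.0091/0.087075 ≈ 0.1045
P(Urn III | marked) = 0.0216/0.087075 ≈ 0.2481
P(Urn V | marked) = 0.0065/0.087075 ≈ 0.0746
P(Urn IV | marked) = 0.039/0.087075 ≈ 0.4479
P(Urn VI | marked) = 0.010875/0.087075 ≈ 0.1249

Urn II 0.1045, Urn III 0.2481, Urn V 0.0746, Urn IV 0.4479, Urn VI 0.1249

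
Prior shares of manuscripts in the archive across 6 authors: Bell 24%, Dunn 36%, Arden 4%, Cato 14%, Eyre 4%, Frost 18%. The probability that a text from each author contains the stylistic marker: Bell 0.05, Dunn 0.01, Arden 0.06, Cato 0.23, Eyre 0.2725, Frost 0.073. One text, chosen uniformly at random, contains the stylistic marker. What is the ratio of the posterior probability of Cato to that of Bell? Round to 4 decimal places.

2.6833

Unnormalized posteriors (prior × likelihood):
  Bell: 0.24 × 0.05 = 0.012
  Dunn: 0.36 × 0.01 = 0.0036
  Arden: 0.04 × 0.06 = 0.0024
  Cato: 0.14 × 0.23 = 0.0322
  Eyre: 0.04 × 0.2725 = 0.0109
  Frost: 0.18 × 0.073 = 0.01314
Normalizing constant = 0.07424.
The ratio is 0.0322 / 0.012 (the normalizer cancels) = 2.6833.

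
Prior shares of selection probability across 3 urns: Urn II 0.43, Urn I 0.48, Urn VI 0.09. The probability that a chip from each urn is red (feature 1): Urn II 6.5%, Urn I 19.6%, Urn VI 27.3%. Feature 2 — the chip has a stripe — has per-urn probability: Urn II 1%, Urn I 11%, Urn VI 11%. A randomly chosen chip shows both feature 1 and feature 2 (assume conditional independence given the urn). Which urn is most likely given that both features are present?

Prior × likelihood for each hypothesis:
  Urn II: 0.43 × 0.065 × 0.01 = 0.0002795
  Urn I: 0.48 × 0.196 × 0.11 = 0.0103488
  Urn VI: 0.09 × 0.273 × 0.11 = 0.0027027
Sum = 0.013331.
Largest term belongs to Urn I, so Urn I is most probable.

Urn I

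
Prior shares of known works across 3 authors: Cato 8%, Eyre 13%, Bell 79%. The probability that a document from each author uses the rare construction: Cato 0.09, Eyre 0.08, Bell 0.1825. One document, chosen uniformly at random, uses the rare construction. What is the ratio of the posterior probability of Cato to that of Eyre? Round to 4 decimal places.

0.6923

By Bayes' rule, posterior ∝ prior × likelihood:
  Cato: 0.08 × 0.09 = 0.0072
  Eyre: 0.13 × 0.08 = 0.0104
  Bell: 0.79 × 0.1825 = 0.144175
Normalizing constant = 0.161775.
The ratio is 0.0072 / 0.0104 (the normalizer cancels) = 0.6923.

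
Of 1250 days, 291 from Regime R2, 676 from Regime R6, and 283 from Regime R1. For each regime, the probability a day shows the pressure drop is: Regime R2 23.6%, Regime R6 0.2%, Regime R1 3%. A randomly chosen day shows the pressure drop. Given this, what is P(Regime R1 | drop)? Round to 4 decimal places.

By Bayes' rule, posterior ∝ prior × likelihood:
  Regime R2: 0.2328 × 0.236 = 0.0549408
  Regime R6: 0.5408 × 0.002 = 0.0010816
  Regime R1: 0.2264 × 0.03 = 0.006792
Normalizing constant = 0.0628144.
P(Regime R1 | evidence) = 0.006792 / 0.0628144 ≈ 0.1081.

0.1081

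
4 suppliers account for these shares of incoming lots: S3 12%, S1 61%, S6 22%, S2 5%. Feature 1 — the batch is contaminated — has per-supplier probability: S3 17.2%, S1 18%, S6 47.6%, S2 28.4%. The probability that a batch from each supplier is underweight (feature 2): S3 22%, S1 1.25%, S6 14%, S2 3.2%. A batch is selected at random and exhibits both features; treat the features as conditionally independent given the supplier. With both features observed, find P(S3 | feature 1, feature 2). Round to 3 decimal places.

0.216

Unnormalized posteriors (prior × likelihood):
  S3: 0.12 × 0.172 × 0.22 = 0.0045408
  S1: 0.61 × 0.18 × 0.0125 = 0.0013725
  S6: 0.22 × 0.476 × 0.14 = 0.0146608
  S2: 0.05 × 0.284 × 0.032 = 0.0004544
Normalizing constant = 0.0210285.
P(S3 | evidence) = 0.0045408 / 0.0210285 ≈ 0.216.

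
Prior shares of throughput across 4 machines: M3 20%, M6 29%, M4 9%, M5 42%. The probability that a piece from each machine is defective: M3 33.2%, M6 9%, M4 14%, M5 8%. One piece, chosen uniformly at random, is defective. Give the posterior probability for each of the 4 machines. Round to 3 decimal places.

M3 0.479, M6 0.188, M4 0.091, M5 0.242

Prior × likelihood for each hypothesis:
  M3: 0.2 × 0.332 = 0.0664
  M6: 0.29 × 0.09 = 0.0261
  M4: 0.09 × 0.14 = 0.0126
  M5: 0.42 × 0.08 = 0.0336
Sum = 0.1387.
P(M3 | defective) = 0.0664/0.1387 ≈ 0.479
P(M6 | defective) = 0.0261/0.1387 ≈ 0.188
P(M4 | defective) = 0.0126/0.1387 ≈ 0.091
P(M5 | defective) = 0.0336/0.1387 ≈ 0.242
(Check: 0.479+0.188+0.091+0.242 = 1.000.)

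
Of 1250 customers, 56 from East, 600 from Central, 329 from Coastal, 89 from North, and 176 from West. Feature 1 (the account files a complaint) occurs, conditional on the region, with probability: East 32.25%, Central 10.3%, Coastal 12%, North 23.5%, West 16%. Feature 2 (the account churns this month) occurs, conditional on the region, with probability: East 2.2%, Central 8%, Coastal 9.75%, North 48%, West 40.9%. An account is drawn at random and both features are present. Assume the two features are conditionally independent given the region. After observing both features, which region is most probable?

West

By Bayes' rule, posterior ∝ prior × likelihood:
  East: 0.0448 × 0.3225 × 0.022 = 0.000317856
  Central: 0.48 × 0.103 × 0.08 = 0.0039552
  Coastal: 0.2632 × 0.12 × 0.0975 = 0.00307944
  North: 0.0712 × 0.235 × 0.48 = 0.00803136
  West: 0.1408 × 0.16 × 0.409 = 0.009213952
Total = 0.024597808.
Largest term belongs to West, so West is most probable.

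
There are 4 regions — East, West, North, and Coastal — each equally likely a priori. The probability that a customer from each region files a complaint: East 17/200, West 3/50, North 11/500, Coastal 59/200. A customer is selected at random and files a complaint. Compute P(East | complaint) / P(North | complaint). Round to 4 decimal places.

Since the prior is uniform, the posterior is proportional to the likelihood:
  East: 0.085
  West: 0.06
  North: 0.022
  Coastal: 0.295
Normalizing constant = 0.462.
The ratio is 0.085 / 0.022 (the normalizer cancels) = 3.8636.

3.8636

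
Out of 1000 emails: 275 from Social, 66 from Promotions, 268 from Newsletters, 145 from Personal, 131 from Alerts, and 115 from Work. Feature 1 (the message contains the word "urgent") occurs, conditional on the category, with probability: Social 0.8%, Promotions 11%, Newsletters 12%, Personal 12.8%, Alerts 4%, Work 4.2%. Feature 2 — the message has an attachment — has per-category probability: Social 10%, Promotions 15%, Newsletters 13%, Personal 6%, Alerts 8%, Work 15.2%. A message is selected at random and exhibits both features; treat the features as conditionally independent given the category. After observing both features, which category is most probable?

Newsletters

Prior × likelihood for each hypothesis:
  Social: 0.275 × 0.008 × 0.1 = 0.00022
  Promotions: 0.066 × 0.11 × 0.15 = 0.001089
  Newsletters: 0.268 × 0.12 × 0.13 = 0.0041808
  Personal: 0.145 × 0.128 × 0.06 = 0.0011136
  Alerts: 0.131 × 0.04 × 0.08 = 0.0004192
  Work: 0.115 × 0.042 × 0.152 = 0.00073416
Total = 0.00775676.
Largest term belongs to Newsletters, so Newsletters is most probable.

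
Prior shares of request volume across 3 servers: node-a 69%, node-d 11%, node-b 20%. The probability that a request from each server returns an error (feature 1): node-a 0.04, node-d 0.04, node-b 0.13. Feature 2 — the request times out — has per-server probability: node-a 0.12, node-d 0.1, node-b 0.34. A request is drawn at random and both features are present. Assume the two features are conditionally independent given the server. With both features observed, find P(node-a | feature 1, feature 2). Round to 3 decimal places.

0.263

By Bayes' rule, posterior ∝ prior × likelihood:
  node-a: 0.69 × 0.04 × 0.12 = 0.003312
  node-d: 0.11 × 0.04 × 0.1 = 0.00044
  node-b: 0.2 × 0.13 × 0.34 = 0.00884
Normalizing constant = 0.012592.
P(node-a | evidence) = 0.003312 / 0.012592 ≈ 0.263.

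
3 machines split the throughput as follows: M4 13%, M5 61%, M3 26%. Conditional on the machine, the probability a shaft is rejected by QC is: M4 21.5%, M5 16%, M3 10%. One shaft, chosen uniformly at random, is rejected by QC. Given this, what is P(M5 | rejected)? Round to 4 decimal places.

0.6440

Prior × likelihood for each hypothesis:
  M4: 0.13 × 0.215 = 0.02795
  M5: 0.61 × 0.16 = 0.0976
  M3: 0.26 × 0.1 = 0.026
Normalizing constant = 0.15155.
P(M5 | evidence) = 0.0976 / 0.15155 ≈ 0.6440.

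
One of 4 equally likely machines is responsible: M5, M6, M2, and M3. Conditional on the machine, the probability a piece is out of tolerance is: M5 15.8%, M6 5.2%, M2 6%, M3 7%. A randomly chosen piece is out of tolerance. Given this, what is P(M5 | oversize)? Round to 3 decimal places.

Since the prior is uniform, the posterior is proportional to the likelihood:
  M5: 0.158
  M6: 0.052
  M2: 0.06
  M3: 0.07
Sum = 0.34.
P(M5 | evidence) = 0.158 / 0.34 ≈ 0.465.

0.465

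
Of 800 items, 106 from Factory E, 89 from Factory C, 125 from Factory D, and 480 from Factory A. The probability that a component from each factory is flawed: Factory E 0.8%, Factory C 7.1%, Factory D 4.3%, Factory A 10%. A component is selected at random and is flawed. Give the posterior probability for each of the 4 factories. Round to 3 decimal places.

Compute prior × likelihood for every hypothesis:
  Factory E: 0.1325 × 0.008 = 0.00106
  Factory C: 0.11125 × 0.071 = 0.00789875
  Factory D: 0.15625 × 0.043 = 0.00671875
  Factory A: 0.6 × 0.1 = 0.06
Sum = 0.0756775.
P(Factory E | flawed) = 0.00106/0.0756775 ≈ 0.014
P(Factory C | flawed) = 0.00789875/0.0756775 ≈ 0.104
P(Factory D | flawed) = 0.00671875/0.0756775 ≈ 0.089
P(Factory A | flawed) = 0.06/0.0756775 ≈ 0.793
(Check: 0.014+0.104+0.089+0.793 = 1.000.)

Factory E 0.014, Factory C 0.104, Factory D 0.089, Factory A 0.793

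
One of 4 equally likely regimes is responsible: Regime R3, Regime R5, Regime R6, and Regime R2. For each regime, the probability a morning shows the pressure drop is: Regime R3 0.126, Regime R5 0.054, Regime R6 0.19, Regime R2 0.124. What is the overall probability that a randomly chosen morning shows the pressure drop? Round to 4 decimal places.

0.1235

With a uniform prior (1/4 each), posterior ∝ likelihood:
  Regime R3: 0.126
  Regime R5: 0.054
  Regime R6: 0.19
  Regime R2: 0.124
P(drop) = (1/4) × (0.126 + 0.054 + 0.19 + 0.124) = 0.494/4 ≈ 0.1235.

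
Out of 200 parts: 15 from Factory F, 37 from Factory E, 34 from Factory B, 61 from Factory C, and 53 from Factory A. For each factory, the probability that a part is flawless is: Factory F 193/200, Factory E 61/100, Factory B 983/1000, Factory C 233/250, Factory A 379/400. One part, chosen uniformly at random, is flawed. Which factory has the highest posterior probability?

Factory E

Taking complements, P(flawed | each) = Factory F 0.035, Factory E 0.39, Factory B 0.017, Factory C 0.068, Factory A 0.0525.
Compute prior × likelihood for every hypothesis:
  Factory F: 0.075 × 0.035 = 0.002625
  Factory E: 0.185 × 0.39 = 0.07215
  Factory B: 0.17 × 0.017 = 0.00289
  Factory C: 0.305 × 0.068 = 0.02074
  Factory A: 0.265 × 0.0525 = 0.0139125
Normalizing constant = 0.1123175.
Largest term belongs to Factory E, so Factory E is most probable.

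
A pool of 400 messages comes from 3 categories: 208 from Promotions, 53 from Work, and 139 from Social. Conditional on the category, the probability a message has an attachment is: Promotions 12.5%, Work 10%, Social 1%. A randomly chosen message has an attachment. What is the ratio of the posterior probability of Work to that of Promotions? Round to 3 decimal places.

0.204

By Bayes' rule, posterior ∝ prior × likelihood:
  Promotions: 0.52 × 0.125 = 0.065
  Work: 0.1325 × 0.1 = 0.01325
  Social: 0.3475 × 0.01 = 0.003475
Total = 0.081725.
The ratio is 0.01325 / 0.065 (the normalizer cancels) = 0.204.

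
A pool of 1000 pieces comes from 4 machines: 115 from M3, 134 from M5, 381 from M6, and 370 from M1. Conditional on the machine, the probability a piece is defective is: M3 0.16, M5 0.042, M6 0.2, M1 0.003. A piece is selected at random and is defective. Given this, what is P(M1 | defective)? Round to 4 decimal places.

Compute prior × likelihood for every hypothesis:
  M3: 0.115 × 0.16 = 0.0184
  M5: 0.134 × 0.042 = 0.005628
  M6: 0.381 × 0.2 = 0.0762
  M1: 0.37 × 0.003 = 0.00111
Total = 0.101338.
P(M1 | evidence) = 0.00111 / 0.101338 ≈ 0.0110.

0.0110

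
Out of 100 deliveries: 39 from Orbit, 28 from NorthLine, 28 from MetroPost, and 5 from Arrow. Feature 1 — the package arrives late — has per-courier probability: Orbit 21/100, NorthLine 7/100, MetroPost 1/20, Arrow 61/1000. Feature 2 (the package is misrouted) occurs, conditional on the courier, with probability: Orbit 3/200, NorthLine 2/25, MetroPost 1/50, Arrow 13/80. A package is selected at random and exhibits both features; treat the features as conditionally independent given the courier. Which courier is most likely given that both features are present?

NorthLine

Prior × likelihood for each hypothesis:
  Orbit: 0.39 × 0.21 × 0.015 = 0.0012285
  NorthLine: 0.28 × 0.07 × 0.08 = 0.001568
  MetroPost: 0.28 × 0.05 × 0.02 = 0.00028
  Arrow: 0.05 × 0.061 × 0.1625 = 0.000495625
Normalizing constant = 0.003572125.
Largest term belongs to NorthLine, so NorthLine is most probable.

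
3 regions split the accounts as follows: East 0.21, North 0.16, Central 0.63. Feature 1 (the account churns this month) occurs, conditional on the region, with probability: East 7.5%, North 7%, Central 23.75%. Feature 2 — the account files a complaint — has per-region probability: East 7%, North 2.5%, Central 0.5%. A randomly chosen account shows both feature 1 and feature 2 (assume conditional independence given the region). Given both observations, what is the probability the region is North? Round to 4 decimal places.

0.1314

Compute prior × likelihood for every hypothesis:
  East: 0.21 × 0.075 × 0.07 = 0.0011025
  North: 0.16 × 0.07 × 0.025 = 0.00028
  Central: 0.63 × 0.2375 × 0.005 = 0.000748125
Total = 0.002130625.
P(North | evidence) = 0.00028 / 0.002130625 ≈ 0.1314.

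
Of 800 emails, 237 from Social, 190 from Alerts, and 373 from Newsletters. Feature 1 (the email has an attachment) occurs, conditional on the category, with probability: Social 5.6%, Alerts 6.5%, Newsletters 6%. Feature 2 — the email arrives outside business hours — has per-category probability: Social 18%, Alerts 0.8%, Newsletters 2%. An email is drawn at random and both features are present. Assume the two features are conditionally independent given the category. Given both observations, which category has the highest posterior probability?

By Bayes' rule, posterior ∝ prior × likelihood:
  Social: 0.29625 × 0.056 × 0.18 = 0.0029862
  Alerts: 0.2375 × 0.065 × 0.008 = 0.0001235
  Newsletters: 0.46625 × 0.06 × 0.02 = 0.0005595
Normalizing constant = 0.0036692.
Largest term belongs to Social, so Social is most probable.

Social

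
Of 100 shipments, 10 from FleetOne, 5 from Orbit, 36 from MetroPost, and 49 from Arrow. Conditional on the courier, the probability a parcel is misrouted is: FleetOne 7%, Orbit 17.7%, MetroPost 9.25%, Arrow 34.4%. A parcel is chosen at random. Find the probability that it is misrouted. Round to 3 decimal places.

0.218

Unnormalized posteriors (prior × likelihood):
  FleetOne: 0.1 × 0.07 = 0.007
  Orbit: 0.05 × 0.177 = 0.00885
  MetroPost: 0.36 × 0.0925 = 0.0333
  Arrow: 0.49 × 0.344 = 0.16856
P(misrouted) = 0.007 + 0.00885 + 0.0333 + 0.16856 = 0.21771 → 0.218.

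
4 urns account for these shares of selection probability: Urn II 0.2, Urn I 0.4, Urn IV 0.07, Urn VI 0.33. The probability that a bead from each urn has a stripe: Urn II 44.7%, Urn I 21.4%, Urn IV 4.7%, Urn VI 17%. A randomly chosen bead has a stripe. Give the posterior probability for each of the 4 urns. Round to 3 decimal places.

Urn II 0.381, Urn I 0.365, Urn IV 0.014, Urn VI 0.239

By Bayes' rule, posterior ∝ prior × likelihood:
  Urn II: 0.2 × 0.447 = 0.0894
  Urn I: 0.4 × 0.214 = 0.0856
  Urn IV: 0.07 × 0.047 = 0.00329
  Urn VI: 0.33 × 0.17 = 0.0561
Total = 0.23439.
P(Urn II | striped) = 0.0894/0.23439 ≈ 0.381
P(Urn I | striped) = 0.0856/0.23439 ≈ 0.365
P(Urn IV | striped) = 0.00329/0.23439 ≈ 0.014
P(Urn VI | striped) = 0.0561/0.23439 ≈ 0.239
(Check: 0.381+0.365+0.014+0.239 = 0.999.)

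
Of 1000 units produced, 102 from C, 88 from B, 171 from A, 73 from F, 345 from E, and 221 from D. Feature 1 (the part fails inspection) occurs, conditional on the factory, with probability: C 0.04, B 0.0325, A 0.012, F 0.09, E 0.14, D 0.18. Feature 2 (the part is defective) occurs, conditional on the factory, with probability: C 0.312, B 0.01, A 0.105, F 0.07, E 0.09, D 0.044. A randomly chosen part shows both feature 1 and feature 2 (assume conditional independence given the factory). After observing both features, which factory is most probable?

Compute prior × likelihood for every hypothesis:
  C: 0.102 × 0.04 × 0.312 = 0.00127296
  B: 0.088 × 0.0325 × 0.01 = 0.0000286
  A: 0.171 × 0.012 × 0.105 = 0.00021546
  F: 0.073 × 0.09 × 0.07 = 0.0004599
  E: 0.345 × 0.14 × 0.09 = 0.004347
  D: 0.221 × 0.18 × 0.044 = 0.00175032
Total = 0.00807424.
Largest term belongs to E, so E is most probable.

E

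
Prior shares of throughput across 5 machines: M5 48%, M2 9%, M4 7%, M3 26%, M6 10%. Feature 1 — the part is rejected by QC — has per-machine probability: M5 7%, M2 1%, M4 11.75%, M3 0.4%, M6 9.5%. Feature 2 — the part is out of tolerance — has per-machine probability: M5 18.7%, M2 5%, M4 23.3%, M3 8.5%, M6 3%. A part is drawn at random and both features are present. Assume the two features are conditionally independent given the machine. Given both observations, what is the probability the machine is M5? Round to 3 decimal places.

By Bayes' rule, posterior ∝ prior × likelihood:
  M5: 0.48 × 0.07 × 0.187 = 0.0062832
  M2: 0.09 × 0.01 × 0.05 = 0.000045
  M4: 0.07 × 0.1175 × 0.233 = 0.001916425
  M3: 0.26 × 0.004 × 0.085 = 0.0000884
  M6: 0.1 × 0.095 × 0.03 = 0.000285
Sum = 0.008618025.
P(M5 | evidence) = 0.0062832 / 0.008618025 ≈ 0.729.

0.729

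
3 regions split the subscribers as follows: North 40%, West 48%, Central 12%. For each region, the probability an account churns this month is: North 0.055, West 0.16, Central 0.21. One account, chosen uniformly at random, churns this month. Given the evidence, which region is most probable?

West

Compute prior × likelihood for every hypothesis:
  North: 0.4 × 0.055 = 0.022
  West: 0.48 × 0.16 = 0.0768
  Central: 0.12 × 0.21 = 0.0252
Sum = 0.124.
Largest term belongs to West, so West is most probable.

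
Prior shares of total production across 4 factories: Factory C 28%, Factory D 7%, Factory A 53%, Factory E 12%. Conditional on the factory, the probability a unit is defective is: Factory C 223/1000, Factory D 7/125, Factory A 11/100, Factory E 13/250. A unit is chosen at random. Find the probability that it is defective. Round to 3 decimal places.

Prior × likelihood for each hypothesis:
  Factory C: 0.28 × 0.223 = 0.06244
  Factory D: 0.07 × 0.056 = 0.00392
  Factory A: 0.53 × 0.11 = 0.0583
  Factory E: 0.12 × 0.052 = 0.00624
P(defective) = 0.06244 + 0.00392 + 0.0583 + 0.00624 = 0.1309 → 0.131.

0.131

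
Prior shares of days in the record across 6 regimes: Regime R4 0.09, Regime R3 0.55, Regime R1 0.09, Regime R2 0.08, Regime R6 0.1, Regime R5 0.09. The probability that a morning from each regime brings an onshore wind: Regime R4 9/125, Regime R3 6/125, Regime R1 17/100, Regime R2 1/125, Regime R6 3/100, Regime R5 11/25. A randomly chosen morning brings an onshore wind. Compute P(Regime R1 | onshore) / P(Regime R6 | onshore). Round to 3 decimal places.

Unnormalized posteriors (prior × likelihood):
  Regime R4: 0.09 × 0.072 = 0.00648
  Regime R3: 0.55 × 0.048 = 0.0264
  Regime R1: 0.09 × 0.17 = 0.0153
  Regime R2: 0.08 × 0.008 = 0.00064
  Regime R6: 0.1 × 0.03 = 0.003
  Regime R5: 0.09 × 0.44 = 0.0396
Total = 0.09142.
The ratio is 0.0153 / 0.003 (the normalizer cancels) = 5.100.

5.100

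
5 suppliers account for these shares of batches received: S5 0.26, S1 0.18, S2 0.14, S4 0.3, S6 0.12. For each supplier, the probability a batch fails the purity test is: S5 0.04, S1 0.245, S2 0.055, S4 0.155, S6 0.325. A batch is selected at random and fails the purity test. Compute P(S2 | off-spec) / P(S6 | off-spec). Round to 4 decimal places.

By Bayes' rule, posterior ∝ prior × likelihood:
  S5: 0.26 × 0.04 = 0.0104
  S1: 0.18 × 0.245 = 0.0441
  S2: 0.14 × 0.055 = 0.0077
  S4: 0.3 × 0.155 = 0.0465
  S6: 0.12 × 0.325 = 0.039
Total = 0.1477.
The ratio is 0.0077 / 0.039 (the normalizer cancels) = 0.1974.

0.1974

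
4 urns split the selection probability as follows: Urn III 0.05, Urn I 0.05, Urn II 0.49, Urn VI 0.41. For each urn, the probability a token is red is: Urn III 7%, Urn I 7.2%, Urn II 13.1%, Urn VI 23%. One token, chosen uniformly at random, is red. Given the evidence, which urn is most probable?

Urn VI

Unnormalized posteriors (prior × likelihood):
  Urn III: 0.05 × 0.07 = 0.0035
  Urn I: 0.05 × 0.072 = 0.0036
  Urn II: 0.49 × 0.131 = 0.06419
  Urn VI: 0.41 × 0.23 = 0.0943
Sum = 0.16559.
Largest term belongs to Urn VI, so Urn VI is most probable.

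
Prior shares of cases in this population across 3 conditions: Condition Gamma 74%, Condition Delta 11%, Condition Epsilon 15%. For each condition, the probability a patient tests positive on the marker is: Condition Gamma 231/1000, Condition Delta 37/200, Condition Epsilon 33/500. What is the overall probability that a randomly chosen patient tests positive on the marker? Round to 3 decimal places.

0.201

Compute prior × likelihood for every hypothesis:
  Condition Gamma: 0.74 × 0.231 = 0.17094
  Condition Delta: 0.11 × 0.185 = 0.02035
  Condition Epsilon: 0.15 × 0.066 = 0.0099
P(marker-positive) = 0.17094 + 0.02035 + 0.0099 = 0.20119 → 0.201.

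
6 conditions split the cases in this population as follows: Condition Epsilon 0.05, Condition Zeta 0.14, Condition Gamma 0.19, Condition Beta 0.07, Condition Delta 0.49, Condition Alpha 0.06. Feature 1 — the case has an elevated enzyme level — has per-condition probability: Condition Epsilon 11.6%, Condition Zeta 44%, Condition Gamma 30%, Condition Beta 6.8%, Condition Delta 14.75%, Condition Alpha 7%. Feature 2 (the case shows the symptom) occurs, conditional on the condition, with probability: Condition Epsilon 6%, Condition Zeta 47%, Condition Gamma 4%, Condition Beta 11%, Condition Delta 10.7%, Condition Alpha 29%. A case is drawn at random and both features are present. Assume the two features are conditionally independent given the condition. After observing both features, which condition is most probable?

Condition Zeta

Compute prior × likelihood for every hypothesis:
  Condition Epsilon: 0.05 × 0.116 × 0.06 = 0.000348
  Condition Zeta: 0.14 × 0.44 × 0.47 = 0.028952
  Condition Gamma: 0.19 × 0.3 × 0.04 = 0.00228
  Condition Beta: 0.07 × 0.068 × 0.11 = 0.0005236
  Condition Delta: 0.49 × 0.1475 × 0.107 = 0.007733425
  Condition Alpha: 0.06 × 0.07 × 0.29 = 0.001218
Normalizing constant = 0.041055025.
Largest term belongs to Condition Zeta, so Condition Zeta is most probable.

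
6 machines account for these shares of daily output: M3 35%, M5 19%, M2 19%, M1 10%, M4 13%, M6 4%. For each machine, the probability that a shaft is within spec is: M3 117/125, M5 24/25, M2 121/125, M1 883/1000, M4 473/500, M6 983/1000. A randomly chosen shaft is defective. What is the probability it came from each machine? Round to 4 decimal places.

Taking complements, P(defective | each) = M3 0.064, M5 0.04, M2 0.032, M1 0.117, M4 0.054, M6 0.017.
Unnormalized posteriors (prior × likelihood):
  M3: 0.35 × 0.064 = 0.0224
  M5: 0.19 × 0.04 = 0.0076
  M2: 0.19 × 0.032 = 0.00608
  M1: 0.1 × 0.117 = 0.0117
  M4: 0.13 × 0.054 = 0.00702
  M6: 0.04 × 0.017 = 0.00068
Total = 0.05548.
P(M3 | defective) = 0.0224/0.05548 ≈ 0.4037
P(M5 | defective) = 0.0076/0.05548 ≈ 0.1370
P(M2 | defective) = 0.00608/0.05548 ≈ 0.1096
P(M1 | defective) = 0.0117/0.05548 ≈ 0.2109
P(M4 | defective) = 0.00702/0.05548 ≈ 0.1265
P(M6 | defective) = 0.00068/0.05548 ≈ 0.0123

M3 0.4037, M5 0.1370, M2 0.1096, M1 0.2109, M4 0.1265, M6 0.0123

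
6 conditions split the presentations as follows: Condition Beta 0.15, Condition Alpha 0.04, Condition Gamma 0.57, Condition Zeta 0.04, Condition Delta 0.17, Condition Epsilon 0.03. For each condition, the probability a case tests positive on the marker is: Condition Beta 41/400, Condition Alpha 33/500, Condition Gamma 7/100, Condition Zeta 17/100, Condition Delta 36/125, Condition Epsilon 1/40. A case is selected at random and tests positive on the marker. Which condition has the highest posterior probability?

Condition Delta

Compute prior × likelihood for every hypothesis:
  Condition Beta: 0.15 × 0.1025 = 0.015375
  Condition Alpha: 0.04 × 0.066 = 0.00264
  Condition Gamma: 0.57 × 0.07 = 0.0399
  Condition Zeta: 0.04 × 0.17 = 0.0068
  Condition Delta: 0.17 × 0.288 = 0.04896
  Condition Epsilon: 0.03 × 0.025 = 0.00075
Sum = 0.114425.
Largest term belongs to Condition Delta, so Condition Delta is most probable.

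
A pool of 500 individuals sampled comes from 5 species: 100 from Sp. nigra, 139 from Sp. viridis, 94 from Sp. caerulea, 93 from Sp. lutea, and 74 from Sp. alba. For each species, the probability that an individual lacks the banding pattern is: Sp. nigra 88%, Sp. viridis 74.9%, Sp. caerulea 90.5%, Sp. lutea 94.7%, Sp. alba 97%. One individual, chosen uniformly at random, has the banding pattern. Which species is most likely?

Taking complements, P(banded | each) = Sp. nigra 0.12, Sp. viridis 0.251, Sp. caerulea 0.095, Sp. lutea 0.053, Sp. alba 0.03.
By Bayes' rule, posterior ∝ prior × likelihood:
  Sp. nigra: 0.2 × 0.12 = 0.024
  Sp. viridis: 0.278 × 0.251 = 0.069778
  Sp. caerulea: 0.188 × 0.095 = 0.01786
  Sp. lutea: 0.186 × 0.053 = 0.009858
  Sp. alba: 0.148 × 0.03 = 0.00444
Normalizing constant = 0.125936.
Largest term belongs to Sp. viridis, so Sp. viridis is most probable.

Sp. viridis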